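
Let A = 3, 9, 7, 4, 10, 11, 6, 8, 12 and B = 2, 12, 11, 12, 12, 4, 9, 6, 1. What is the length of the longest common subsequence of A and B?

A longest common subsequence is 9, 6 (length 2); the LCS DP confirms no longer common subsequence exists.

2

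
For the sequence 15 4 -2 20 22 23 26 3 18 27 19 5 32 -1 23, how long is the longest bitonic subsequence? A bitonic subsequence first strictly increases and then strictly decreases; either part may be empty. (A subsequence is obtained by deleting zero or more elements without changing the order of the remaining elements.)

One longest bitonic subsequence is 15, 20, 22, 23, 26, 27, 19, 5, -1 (positions 1,4,5,6,7,10,11,12,14): it rises to 27 then falls. Length 9 is optimal.

9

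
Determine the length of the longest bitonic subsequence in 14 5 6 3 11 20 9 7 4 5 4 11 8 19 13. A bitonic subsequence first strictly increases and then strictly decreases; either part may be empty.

One longest bitonic subsequence is 5, 6, 11, 20, 9, 7, 5, 4 (positions 2,3,5,6,7,8,10,11): it rises to 20 then falls. Length 8 is optimal.

8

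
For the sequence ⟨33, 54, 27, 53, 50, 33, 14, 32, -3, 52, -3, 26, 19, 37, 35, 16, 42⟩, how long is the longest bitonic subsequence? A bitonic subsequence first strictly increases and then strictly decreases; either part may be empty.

Let inc[i] be the LIS ending at i and dec[i] the longest strictly decreasing subsequence starting at i. inc = [1, 2, 1, 2, 2, 2, 1, 2, 1, 3, 1, 2, 2, 3, 3, 2, 4], dec = [5, 8, 4, 7, 6, 5, 2, 4, 1, 4, 1, 3, 2, 3, 2, 1, 1].
max_i inc[i]+dec[i]−1 = 9, with one witness 33, 54, 53, 50, 33, 32, 26, 19, 16.

9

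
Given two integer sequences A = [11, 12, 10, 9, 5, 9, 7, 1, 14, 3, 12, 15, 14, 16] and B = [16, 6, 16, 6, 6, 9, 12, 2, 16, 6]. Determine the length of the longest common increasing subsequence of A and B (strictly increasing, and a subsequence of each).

A longest common strictly increasing subsequence is 9, 12, 16 (length 3); it appears in order in both A and B, and no longer such subsequence exists.

3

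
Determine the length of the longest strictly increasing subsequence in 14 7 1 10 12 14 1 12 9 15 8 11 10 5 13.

5

Let dp[i] be the longest increasing subsequence ending at position i. Then dp = [1, 1, 1, 2, 3, 4, 1, 3, 2, 5, 2, 3, 3, 2, 4].
The maximum is 5; one witness is 7, 10, 12, 14, 15 at positions 2,4,5,6,10.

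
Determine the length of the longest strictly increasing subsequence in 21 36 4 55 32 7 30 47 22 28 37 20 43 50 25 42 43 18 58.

8

Scanning left to right, the best length ending at each element is: 21→1, 36→2, 4→1, 55→3, 32→2, 7→2, 30→3, 47→4, 22→3, 28→4, 37→5, 20→3, 43→6, 50→7, 25→4, 42→6, 43→7, 18→3, 58→8.
So the longest increasing subsequence has length 8, e.g. 4, 7, 22, 28, 37, 43, 50, 58.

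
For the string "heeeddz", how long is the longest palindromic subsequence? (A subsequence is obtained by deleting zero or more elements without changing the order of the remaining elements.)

Using dp[i][j] = 2 + dp[i+1][j−1] if the ends match, else max(dp[i+1][j], dp[i][j−1]):
dp[1][7] = 3. A witness is eee at positions 2,3,4.

3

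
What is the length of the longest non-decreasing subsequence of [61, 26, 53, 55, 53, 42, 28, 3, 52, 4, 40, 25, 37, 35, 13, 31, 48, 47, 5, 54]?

One longest non-decreasing subsequence is 3, 4, 25, 37, 48, 54 (positions 8,10,12,13,17,20), of length 6; no longer one exists.

6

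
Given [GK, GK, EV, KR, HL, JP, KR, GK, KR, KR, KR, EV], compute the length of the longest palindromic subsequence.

7

One longest palindromic subsequence is EV KR KR KR KR KR EV (positions 3,4,7,9,10,11,12); it reads the same forward and backward, and the interval DP gives dp[1][12] = 7.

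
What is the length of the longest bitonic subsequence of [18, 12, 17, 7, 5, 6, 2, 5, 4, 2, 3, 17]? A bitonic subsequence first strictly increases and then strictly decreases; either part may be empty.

One longest bitonic subsequence is 18, 17, 7, 6, 5, 4, 3 (positions 1,3,4,6,8,9,11): it rises to 18 then falls. Length 7 is optimal.

7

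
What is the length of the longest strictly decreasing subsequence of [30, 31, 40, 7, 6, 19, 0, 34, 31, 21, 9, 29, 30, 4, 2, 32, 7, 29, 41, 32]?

7

Scanning left to right, the best length ending at each element is: 30→1, 31→1, 40→1, 7→2, 6→3, 19→2, 0→4, 34→2, 31→3, 21→4, 9→5, 29→4, 30→4, 4→6, 2→7, 32→3, 7→6, 29→5, 41→1, 32→3.
So the longest decreasing subsequence has length 7, e.g. 40, 34, 31, 21, 9, 4, 2.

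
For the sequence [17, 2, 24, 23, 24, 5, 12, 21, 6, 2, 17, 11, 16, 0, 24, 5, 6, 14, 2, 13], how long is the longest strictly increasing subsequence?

Let dp[i] be the longest increasing subsequence ending at position i. Then dp = [1, 1, 2, 2, 3, 2, 3, 4, 3, 1, 4, 4, 5, 1, 6, 2, 3, 5, 2, 5].
The maximum is 6; one witness is 2, 5, 6, 11, 16, 24 at positions 2,6,9,12,13,15.

6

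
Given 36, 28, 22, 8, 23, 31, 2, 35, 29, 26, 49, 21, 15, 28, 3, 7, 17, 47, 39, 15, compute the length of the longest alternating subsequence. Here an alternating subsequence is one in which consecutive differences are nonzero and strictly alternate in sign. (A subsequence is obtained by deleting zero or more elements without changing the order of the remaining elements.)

12

Track the best alternating length ending on an up-step vs a down-step at each position: up/down = 1/1, 1/2, 1/2, 1/2, 3/2, 3/2, 1/4, 5/2, 5/6, 5/6, 7/1, 5/8, 5/8, 9/8, 5/10, 11/10, 11/10, 11/8, 11/12, 11/12.
The maximum over both is 12; one such subsequence is 36, 22, 23, 2, 35, 29, 49, 21, 28, 3, 47, 39.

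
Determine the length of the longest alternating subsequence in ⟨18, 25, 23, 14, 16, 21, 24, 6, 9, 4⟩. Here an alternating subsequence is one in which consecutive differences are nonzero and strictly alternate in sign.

7

A longest alternating subsequence is 18, 25, 14, 16, 6, 9, 4 (positions 1,2,4,5,8,9,10); its 6 consecutive differences strictly alternate in sign, and length 7 is optimal.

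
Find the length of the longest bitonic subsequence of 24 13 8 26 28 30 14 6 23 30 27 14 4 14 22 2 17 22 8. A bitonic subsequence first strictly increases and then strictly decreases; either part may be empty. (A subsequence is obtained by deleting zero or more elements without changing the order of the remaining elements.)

8

Let inc[i] be the LIS ending at i and dec[i] the longest strictly decreasing subsequence starting at i. inc = [1, 1, 1, 2, 3, 4, 2, 1, 3, 4, 4, 2, 1, 2, 3, 1, 3, 4, 2], dec = [6, 5, 4, 5, 5, 5, 4, 3, 4, 5, 4, 3, 2, 2, 3, 1, 2, 2, 1].
max_i inc[i]+dec[i]−1 = 8, with one witness 24, 26, 28, 30, 27, 22, 17, 8.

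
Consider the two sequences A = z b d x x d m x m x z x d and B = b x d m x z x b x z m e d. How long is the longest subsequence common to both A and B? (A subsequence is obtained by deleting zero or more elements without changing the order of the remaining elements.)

Backtracking the LCS table gives one alignment: b (A2,B1) → x (A5,B2) → d (A6,B3) → m (A7,B4) → x (A8,B7) → x (A10,B9) → z (A11,B10) → d (A13,B13).
So the longest common subsequence has length 8.

8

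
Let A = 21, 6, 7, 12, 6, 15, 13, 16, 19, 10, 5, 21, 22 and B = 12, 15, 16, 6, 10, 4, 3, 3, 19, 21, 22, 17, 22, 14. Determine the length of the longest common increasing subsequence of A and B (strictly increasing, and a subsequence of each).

6

For each value that appears in both, track the longest common increasing run ending there.
The best achievable length is 6; one witness is 12, 15, 16, 19, 21, 22 (A-positions 4,6,8,9,12,13, B-positions 1,2,3,9,10,11).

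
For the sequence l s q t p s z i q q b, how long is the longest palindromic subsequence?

One longest palindromic subsequence is qqq (positions 3,9,10); it reads the same forward and backward, and the interval DP gives dp[1][11] = 3.

3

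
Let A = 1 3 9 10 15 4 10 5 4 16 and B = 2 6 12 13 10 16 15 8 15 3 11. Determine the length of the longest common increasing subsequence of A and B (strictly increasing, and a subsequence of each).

For each value that appears in both, track the longest common increasing run ending there.
The best achievable length is 2; one witness is 10, 16 (A-positions 4,10, B-positions 5,6).

2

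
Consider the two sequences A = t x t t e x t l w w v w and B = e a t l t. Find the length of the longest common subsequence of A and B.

A longest common subsequence is etl (length 3); the LCS DP confirms no longer common subsequence exists.

3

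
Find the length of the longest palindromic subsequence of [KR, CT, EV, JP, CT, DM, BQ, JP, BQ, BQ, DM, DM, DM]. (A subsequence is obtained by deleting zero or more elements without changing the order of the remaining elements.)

Using dp[i][j] = 2 + dp[i+1][j−1] if the ends match, else max(dp[i+1][j], dp[i][j−1]):
dp[1][13] = 5. A witness is DM BQ BQ BQ DM at positions 6,7,9,10,13.

5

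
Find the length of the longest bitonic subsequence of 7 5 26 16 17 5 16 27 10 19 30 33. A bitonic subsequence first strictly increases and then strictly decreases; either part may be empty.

One longest bitonic subsequence is 7, 16, 17, 27, 30, 33 (positions 1,4,5,8,11,12): it rises to 33 then falls. Length 6 is optimal.

6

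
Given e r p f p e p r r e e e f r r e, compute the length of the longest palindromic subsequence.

Using dp[i][j] = 2 + dp[i+1][j−1] if the ends match, else max(dp[i+1][j], dp[i][j−1]):
dp[1][16] = 10. A witness is erfeeeefre at positions 1,2,4,6,10,11,12,13,15,16.

10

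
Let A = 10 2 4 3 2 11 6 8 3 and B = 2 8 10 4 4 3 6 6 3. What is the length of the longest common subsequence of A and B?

Backtracking the LCS table gives one alignment: 10 (A1,B3) → 4 (A3,B5) → 3 (A4,B6) → 6 (A7,B8) → 3 (A9,B9).
So the longest common subsequence has length 5.

5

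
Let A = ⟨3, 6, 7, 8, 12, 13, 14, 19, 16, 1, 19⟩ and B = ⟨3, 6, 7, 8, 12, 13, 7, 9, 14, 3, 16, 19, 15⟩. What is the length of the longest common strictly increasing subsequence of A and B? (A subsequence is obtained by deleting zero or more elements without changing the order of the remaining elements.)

9

For each value that appears in both, track the longest common increasing run ending there.
The best achievable length is 9; one witness is 3, 6, 7, 8, 12, 13, 14, 16, 19 (A-positions 1,2,3,4,5,6,7,9,11, B-positions 1,2,3,4,5,6,9,11,12).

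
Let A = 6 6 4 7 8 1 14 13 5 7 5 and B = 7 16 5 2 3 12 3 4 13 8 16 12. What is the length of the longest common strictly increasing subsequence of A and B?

A longest common strictly increasing subsequence is 7, 13 (length 2); it appears in order in both A and B, and no longer such subsequence exists.

2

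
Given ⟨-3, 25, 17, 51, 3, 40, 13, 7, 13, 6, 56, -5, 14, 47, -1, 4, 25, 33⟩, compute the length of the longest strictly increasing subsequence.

Scanning left to right, the best length ending at each element is: -3→1, 25→2, 17→2, 51→3, 3→2, 40→3, 13→3, 7→3, 13→4, 6→3, 56→5, -5→1, 14→5, 47→6, -1→2, 4→3, 25→6, 33→7.
So the longest increasing subsequence has length 7, e.g. -3, 3, 7, 13, 14, 25, 33.

7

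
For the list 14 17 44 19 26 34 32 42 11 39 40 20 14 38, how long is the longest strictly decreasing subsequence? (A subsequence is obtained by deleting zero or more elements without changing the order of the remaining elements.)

5

Scanning left to right, the best length ending at each element is: 14→1, 17→1, 44→1, 19→2, 26→2, 34→2, 32→3, 42→2, 11→4, 39→3, 40→3, 20→4, 14→5, 38→4.
So the longest decreasing subsequence has length 5, e.g. 44, 34, 32, 20, 14.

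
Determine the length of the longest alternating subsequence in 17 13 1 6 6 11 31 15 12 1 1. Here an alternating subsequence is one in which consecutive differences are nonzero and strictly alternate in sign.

4

A longest alternating subsequence is 17, 13, 31, 15 (positions 1,2,7,8); its 3 consecutive differences strictly alternate in sign, and length 4 is optimal.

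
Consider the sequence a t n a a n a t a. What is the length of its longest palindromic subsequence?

One longest palindromic subsequence is atnaanta (positions 1,2,3,4,5,6,8,9); it reads the same forward and backward, and the interval DP gives dp[1][9] = 8.

8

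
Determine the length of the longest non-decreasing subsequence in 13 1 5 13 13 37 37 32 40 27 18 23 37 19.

Let dp[i] be the longest non-decreasing subsequence ending at position i. Then dp = [1, 1, 2, 3, 4, 5, 6, 5, 7, 5, 5, 6, 7, 6].
The maximum is 7; one witness is 1, 5, 13, 13, 37, 37, 40 at positions 2,3,4,5,6,7,9.

7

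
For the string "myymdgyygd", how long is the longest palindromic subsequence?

Using dp[i][j] = 2 + dp[i+1][j−1] if the ends match, else max(dp[i+1][j], dp[i][j−1]):
dp[1][10] = 6. A witness is dgyygd at positions 5,6,7,8,9,10.

6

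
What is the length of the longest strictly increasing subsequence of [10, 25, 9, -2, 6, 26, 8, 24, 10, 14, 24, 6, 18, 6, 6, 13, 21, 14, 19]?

Let dp[i] be the longest increasing subsequence ending at position i. Then dp = [1, 2, 1, 1, 2, 3, 3, 4, 4, 5, 6, 2, 6, 2, 2, 5, 7, 6, 7].
The maximum is 7; one witness is -2, 6, 8, 10, 14, 18, 21 at positions 4,5,7,9,10,13,17.

7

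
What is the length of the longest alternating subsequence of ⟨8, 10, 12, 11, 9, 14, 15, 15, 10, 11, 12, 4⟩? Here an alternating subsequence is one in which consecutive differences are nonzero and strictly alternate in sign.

7

A longest alternating subsequence is 8, 12, 11, 14, 10, 11, 4 (positions 1,3,4,6,9,10,12); its 6 consecutive differences strictly alternate in sign, and length 7 is optimal.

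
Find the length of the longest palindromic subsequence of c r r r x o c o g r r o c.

Using dp[i][j] = 2 + dp[i+1][j−1] if the ends match, else max(dp[i+1][j], dp[i][j−1]):
dp[1][13] = 9. A witness is crrocorrc at positions 1,3,4,6,7,8,10,11,13.

9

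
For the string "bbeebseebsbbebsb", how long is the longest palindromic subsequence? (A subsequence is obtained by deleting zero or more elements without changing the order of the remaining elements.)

One longest palindromic subsequence is bbebseesbebb (positions 1,2,3,5,6,7,8,10,12,13,14,16); it reads the same forward and backward, and the interval DP gives dp[1][16] = 12.

12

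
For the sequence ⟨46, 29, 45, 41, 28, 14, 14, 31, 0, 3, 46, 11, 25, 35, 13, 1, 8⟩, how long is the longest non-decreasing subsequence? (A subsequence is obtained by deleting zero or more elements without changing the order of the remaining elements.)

One longest non-decreasing subsequence is 0, 3, 11, 25, 35 (positions 9,10,12,13,14), of length 5; no longer one exists.

5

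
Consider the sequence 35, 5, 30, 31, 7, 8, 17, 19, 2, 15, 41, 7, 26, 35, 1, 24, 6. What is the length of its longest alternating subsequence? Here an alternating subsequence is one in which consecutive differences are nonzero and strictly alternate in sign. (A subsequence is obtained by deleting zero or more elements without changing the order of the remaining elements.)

Track the best alternating length ending on an up-step vs a down-step at each position: up/down = 1/1, 1/2, 3/2, 3/2, 3/4, 5/4, 5/4, 5/4, 1/6, 7/6, 7/1, 7/8, 9/8, 9/8, 1/10, 11/10, 11/12.
The maximum over both is 12; one such subsequence is 35, 5, 30, 7, 8, 2, 15, 7, 26, 1, 24, 6.

12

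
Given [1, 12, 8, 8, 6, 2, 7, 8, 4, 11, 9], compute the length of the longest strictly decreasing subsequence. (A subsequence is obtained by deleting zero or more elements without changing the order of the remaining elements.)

4

One longest decreasing subsequence is 12, 8, 6, 2 (positions 2,3,5,6), of length 4; no longer one exists.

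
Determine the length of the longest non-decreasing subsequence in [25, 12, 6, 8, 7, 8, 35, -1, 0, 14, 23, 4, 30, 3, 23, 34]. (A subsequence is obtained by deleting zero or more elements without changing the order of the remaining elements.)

Scanning left to right, the best length ending at each element is: 25→1, 12→1, 6→1, 8→2, 7→2, 8→3, 35→4, -1→1, 0→2, 14→4, 23→5, 4→3, 30→6, 3→3, 23→6, 34→7.
So the longest non-decreasing subsequence has length 7, e.g. 6, 8, 8, 14, 23, 30, 34.

7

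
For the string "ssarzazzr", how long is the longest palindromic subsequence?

Using dp[i][j] = 2 + dp[i+1][j−1] if the ends match, else max(dp[i+1][j], dp[i][j−1]):
dp[1][9] = 5. A witness is rzzzr at positions 4,5,7,8,9.

5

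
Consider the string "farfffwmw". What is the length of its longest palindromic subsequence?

One longest palindromic subsequence is ffff (positions 1,4,5,6); it reads the same forward and backward, and the interval DP gives dp[1][9] = 4.

4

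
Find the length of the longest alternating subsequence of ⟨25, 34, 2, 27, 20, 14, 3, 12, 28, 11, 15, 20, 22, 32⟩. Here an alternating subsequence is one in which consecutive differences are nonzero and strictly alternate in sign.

8

A longest alternating subsequence is 25, 34, 2, 27, 3, 12, 11, 15 (positions 1,2,3,4,7,8,10,11); its 7 consecutive differences strictly alternate in sign, and length 8 is optimal.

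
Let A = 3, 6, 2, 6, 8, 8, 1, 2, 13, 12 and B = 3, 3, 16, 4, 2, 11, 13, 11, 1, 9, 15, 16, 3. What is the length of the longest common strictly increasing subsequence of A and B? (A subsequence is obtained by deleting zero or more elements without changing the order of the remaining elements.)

A longest common strictly increasing subsequence is 3, 13 (length 2); it appears in order in both A and B, and no longer such subsequence exists.

2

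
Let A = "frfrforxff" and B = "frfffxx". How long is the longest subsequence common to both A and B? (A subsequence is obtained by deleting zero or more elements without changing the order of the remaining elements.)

5

Backtracking the LCS table gives one alignment: f (A1,B1) → r (A2,B2) → f (A3,B4) → f (A5,B5) → x (A8,B7).
So the longest common subsequence has length 5.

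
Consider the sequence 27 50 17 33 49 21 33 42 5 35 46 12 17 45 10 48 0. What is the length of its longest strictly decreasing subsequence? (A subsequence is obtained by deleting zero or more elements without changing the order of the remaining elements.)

7

Scanning left to right, the best length ending at each element is: 27→1, 50→1, 17→2, 33→2, 49→2, 21→3, 33→3, 42→3, 5→4, 35→4, 46→3, 12→5, 17→5, 45→4, 10→6, 48→3, 0→7.
So the longest decreasing subsequence has length 7, e.g. 50, 49, 42, 35, 12, 10, 0.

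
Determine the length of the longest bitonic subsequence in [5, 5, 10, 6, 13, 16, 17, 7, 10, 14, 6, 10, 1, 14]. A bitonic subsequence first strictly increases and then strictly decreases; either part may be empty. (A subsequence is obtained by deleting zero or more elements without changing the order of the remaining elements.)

One longest bitonic subsequence is 5, 10, 13, 16, 17, 14, 10, 1 (positions 1,3,5,6,7,10,12,13): it rises to 17 then falls. Length 8 is optimal.

8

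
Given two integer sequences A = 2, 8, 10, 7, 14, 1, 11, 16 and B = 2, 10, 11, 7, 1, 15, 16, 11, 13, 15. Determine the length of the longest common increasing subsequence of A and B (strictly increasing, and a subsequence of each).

For each value that appears in both, track the longest common increasing run ending there.
The best achievable length is 4; one witness is 2, 10, 11, 16 (A-positions 1,3,7,8, B-positions 1,2,3,7).

4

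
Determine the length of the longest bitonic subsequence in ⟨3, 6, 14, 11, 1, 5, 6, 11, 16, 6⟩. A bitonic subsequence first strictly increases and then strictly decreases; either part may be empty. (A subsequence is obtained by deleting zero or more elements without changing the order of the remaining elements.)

6

One longest bitonic subsequence is 3, 5, 6, 11, 16, 6 (positions 1,6,7,8,9,10): it rises to 16 then falls. Length 6 is optimal.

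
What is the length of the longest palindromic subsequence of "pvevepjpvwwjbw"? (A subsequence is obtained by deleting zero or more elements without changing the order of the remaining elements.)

One longest palindromic subsequence is vpjpv (positions 4,6,7,8,9); it reads the same forward and backward, and the interval DP gives dp[1][14] = 5.

5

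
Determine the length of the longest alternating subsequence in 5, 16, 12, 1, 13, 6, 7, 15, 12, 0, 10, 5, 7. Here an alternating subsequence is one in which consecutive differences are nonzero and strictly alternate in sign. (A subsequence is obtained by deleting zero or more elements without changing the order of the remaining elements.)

Track the best alternating length ending on an up-step vs a down-step at each position: up/down = 1/1, 2/1, 2/3, 1/3, 4/3, 4/5, 6/5, 6/3, 6/7, 1/7, 8/7, 8/9, 10/9.
The maximum over both is 10; one such subsequence is 5, 16, 12, 13, 6, 7, 0, 10, 5, 7.

10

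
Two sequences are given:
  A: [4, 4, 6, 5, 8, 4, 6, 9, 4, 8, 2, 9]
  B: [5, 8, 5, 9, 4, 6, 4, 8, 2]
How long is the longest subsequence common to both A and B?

Backtracking the LCS table gives one alignment: 5 (A4,B1) → 8 (A5,B2) → 4 (A6,B5) → 6 (A7,B6) → 4 (A9,B7) → 8 (A10,B8) → 2 (A11,B9).
So the longest common subsequence has length 7.

7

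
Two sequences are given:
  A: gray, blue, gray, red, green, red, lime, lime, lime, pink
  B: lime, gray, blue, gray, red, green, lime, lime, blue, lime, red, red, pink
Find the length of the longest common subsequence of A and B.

9

A longest common subsequence is gray, blue, gray, red, green, lime, lime, lime, pink (length 9); the LCS DP confirms no longer common subsequence exists.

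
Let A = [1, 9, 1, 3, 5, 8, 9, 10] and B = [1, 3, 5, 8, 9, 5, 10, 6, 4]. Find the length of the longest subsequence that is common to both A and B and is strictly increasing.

6

A longest common strictly increasing subsequence is 1, 3, 5, 8, 9, 10 (length 6); it appears in order in both A and B, and no longer such subsequence exists.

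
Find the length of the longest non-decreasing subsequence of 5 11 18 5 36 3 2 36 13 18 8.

Let dp[i] be the longest non-decreasing subsequence ending at position i. Then dp = [1, 2, 3, 2, 4, 1, 1, 5, 3, 4, 3].
The maximum is 5; one witness is 5, 11, 18, 36, 36 at positions 1,2,3,5,8.

5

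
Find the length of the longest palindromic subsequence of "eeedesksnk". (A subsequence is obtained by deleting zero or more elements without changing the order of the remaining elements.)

4

One longest palindromic subsequence is eeee (positions 1,2,3,5); it reads the same forward and backward, and the interval DP gives dp[1][10] = 4.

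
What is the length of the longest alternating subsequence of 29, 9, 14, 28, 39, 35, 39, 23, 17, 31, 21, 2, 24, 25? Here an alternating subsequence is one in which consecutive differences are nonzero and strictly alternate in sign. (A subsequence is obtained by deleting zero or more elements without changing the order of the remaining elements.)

9

A longest alternating subsequence is 29, 9, 39, 35, 39, 23, 31, 21, 24 (positions 1,2,5,6,7,8,10,11,13); its 8 consecutive differences strictly alternate in sign, and length 9 is optimal.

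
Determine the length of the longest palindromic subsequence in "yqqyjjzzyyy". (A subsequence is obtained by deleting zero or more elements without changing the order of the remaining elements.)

6

Using dp[i][j] = 2 + dp[i+1][j−1] if the ends match, else max(dp[i+1][j], dp[i][j−1]):
dp[1][11] = 6. A witness is yyzzyy at positions 1,4,7,8,10,11.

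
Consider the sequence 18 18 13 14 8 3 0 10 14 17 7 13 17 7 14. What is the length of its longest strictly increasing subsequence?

One longest increasing subsequence is 8, 10, 14, 17 (positions 5,8,9,10), of length 4; no longer one exists.

4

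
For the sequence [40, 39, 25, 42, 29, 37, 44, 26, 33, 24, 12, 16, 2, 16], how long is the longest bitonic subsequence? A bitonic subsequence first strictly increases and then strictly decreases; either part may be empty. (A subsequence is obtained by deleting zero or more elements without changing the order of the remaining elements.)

One longest bitonic subsequence is 25, 29, 37, 44, 33, 24, 16, 2 (positions 3,5,6,7,9,10,12,13): it rises to 44 then falls. Length 8 is optimal.

8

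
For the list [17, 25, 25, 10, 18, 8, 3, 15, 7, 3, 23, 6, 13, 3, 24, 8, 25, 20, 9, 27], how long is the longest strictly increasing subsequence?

Let dp[i] be the longest increasing subsequence ending at position i. Then dp = [1, 2, 2, 1, 2, 1, 1, 2, 2, 1, 3, 2, 3, 1, 4, 3, 5, 4, 4, 6].
The maximum is 6; one witness is 17, 18, 23, 24, 25, 27 at positions 1,5,11,15,17,20.

6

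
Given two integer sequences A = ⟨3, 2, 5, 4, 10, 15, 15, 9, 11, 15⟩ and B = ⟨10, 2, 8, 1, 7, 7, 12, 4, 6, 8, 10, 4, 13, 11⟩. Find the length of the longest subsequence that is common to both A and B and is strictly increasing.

4

A longest common strictly increasing subsequence is 2, 4, 10, 11 (length 4); it appears in order in both A and B, and no longer such subsequence exists.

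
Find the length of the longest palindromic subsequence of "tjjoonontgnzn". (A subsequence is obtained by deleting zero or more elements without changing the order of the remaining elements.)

5

One longest palindromic subsequence is nngnn (positions 6,8,10,11,13); it reads the same forward and backward, and the interval DP gives dp[1][13] = 5.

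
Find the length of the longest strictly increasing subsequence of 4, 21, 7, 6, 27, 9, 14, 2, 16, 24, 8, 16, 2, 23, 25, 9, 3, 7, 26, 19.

8

Let dp[i] be the longest increasing subsequence ending at position i. Then dp = [1, 2, 2, 2, 3, 3, 4, 1, 5, 6, 3, 5, 1, 6, 7, 4, 2, 3, 8, 6].
The maximum is 8; one witness is 4, 7, 9, 14, 16, 24, 25, 26 at positions 1,3,6,7,9,10,15,19.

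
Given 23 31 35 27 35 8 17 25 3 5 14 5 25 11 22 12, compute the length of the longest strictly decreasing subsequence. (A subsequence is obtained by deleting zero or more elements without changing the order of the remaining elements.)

5

One longest decreasing subsequence is 31, 27, 17, 14, 5 (positions 2,4,7,11,12), of length 5; no longer one exists.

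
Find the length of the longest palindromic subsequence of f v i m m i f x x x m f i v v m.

9

One longest palindromic subsequence is mifxxxfim (positions 4,6,7,8,9,10,12,13,16); it reads the same forward and backward, and the interval DP gives dp[1][16] = 9.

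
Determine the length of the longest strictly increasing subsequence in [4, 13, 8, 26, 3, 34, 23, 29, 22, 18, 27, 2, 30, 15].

5

Let dp[i] be the longest increasing subsequence ending at position i. Then dp = [1, 2, 2, 3, 1, 4, 3, 4, 3, 3, 4, 1, 5, 3].
The maximum is 5; one witness is 4, 13, 26, 29, 30 at positions 1,2,4,8,13.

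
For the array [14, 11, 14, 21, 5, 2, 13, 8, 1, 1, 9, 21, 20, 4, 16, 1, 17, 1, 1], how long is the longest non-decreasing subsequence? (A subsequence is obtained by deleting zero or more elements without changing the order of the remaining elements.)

Let dp[i] be the longest non-decreasing subsequence ending at position i. Then dp = [1, 1, 2, 3, 1, 1, 2, 2, 1, 2, 3, 4, 4, 3, 4, 3, 5, 4, 5].
The maximum is 5; one witness is 5, 8, 9, 16, 17 at positions 5,8,11,15,17.

5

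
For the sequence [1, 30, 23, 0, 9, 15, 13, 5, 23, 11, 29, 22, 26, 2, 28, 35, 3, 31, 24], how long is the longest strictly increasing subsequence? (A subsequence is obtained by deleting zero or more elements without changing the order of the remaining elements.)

One longest increasing subsequence is 1, 9, 15, 23, 26, 28, 35 (positions 1,5,6,9,13,15,16), of length 7; no longer one exists.

7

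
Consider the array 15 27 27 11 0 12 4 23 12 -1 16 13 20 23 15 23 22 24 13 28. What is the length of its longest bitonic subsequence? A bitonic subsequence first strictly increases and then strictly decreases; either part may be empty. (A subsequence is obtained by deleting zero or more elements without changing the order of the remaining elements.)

8

Let inc[i] be the LIS ending at i and dec[i] the longest strictly decreasing subsequence starting at i. inc = [1, 2, 2, 1, 1, 2, 2, 3, 3, 1, 4, 4, 5, 6, 5, 6, 6, 7, 4, 8], dec = [4, 5, 5, 3, 2, 3, 2, 4, 2, 1, 3, 1, 3, 3, 2, 3, 2, 2, 1, 1].
max_i inc[i]+dec[i]−1 = 8, with one witness 0, 4, 12, 16, 20, 23, 22, 13.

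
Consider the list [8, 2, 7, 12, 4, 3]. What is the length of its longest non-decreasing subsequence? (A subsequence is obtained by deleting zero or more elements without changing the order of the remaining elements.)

One longest non-decreasing subsequence is 2, 7, 12 (positions 2,3,4), of length 3; no longer one exists.

3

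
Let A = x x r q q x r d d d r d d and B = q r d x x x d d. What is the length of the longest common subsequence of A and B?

5

Backtracking the LCS table gives one alignment: x (A1,B4) → x (A2,B5) → x (A6,B6) → d (A12,B7) → d (A13,B8).
So the longest common subsequence has length 5.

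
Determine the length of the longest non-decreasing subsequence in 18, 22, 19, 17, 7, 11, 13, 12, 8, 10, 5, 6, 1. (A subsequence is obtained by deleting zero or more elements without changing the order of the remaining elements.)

3

Scanning left to right, the best length ending at each element is: 18→1, 22→2, 19→2, 17→1, 7→1, 11→2, 13→3, 12→3, 8→2, 10→3, 5→1, 6→2, 1→1.
So the longest non-decreasing subsequence has length 3, e.g. 7, 11, 13.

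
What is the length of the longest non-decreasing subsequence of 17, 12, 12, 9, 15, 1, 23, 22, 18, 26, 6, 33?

One longest non-decreasing subsequence is 12, 12, 15, 23, 26, 33 (positions 2,3,5,7,10,12), of length 6; no longer one exists.

6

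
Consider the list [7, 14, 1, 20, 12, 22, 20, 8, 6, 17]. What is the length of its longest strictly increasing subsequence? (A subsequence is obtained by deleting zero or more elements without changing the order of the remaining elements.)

4

One longest increasing subsequence is 7, 14, 20, 22 (positions 1,2,4,6), of length 4; no longer one exists.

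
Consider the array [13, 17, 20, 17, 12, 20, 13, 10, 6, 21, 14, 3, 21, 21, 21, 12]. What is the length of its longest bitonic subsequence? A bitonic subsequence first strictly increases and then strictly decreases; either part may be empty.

Let inc[i] be the LIS ending at i and dec[i] the longest strictly decreasing subsequence starting at i. inc = [1, 2, 3, 2, 1, 3, 2, 1, 1, 4, 3, 1, 4, 4, 4, 2], dec = [5, 5, 6, 5, 4, 5, 4, 3, 2, 3, 2, 1, 2, 2, 2, 1].
max_i inc[i]+dec[i]−1 = 8, with one witness 13, 17, 20, 17, 13, 10, 6, 3.

8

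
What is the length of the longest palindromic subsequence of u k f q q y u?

One longest palindromic subsequence is uqqu (positions 1,4,5,7); it reads the same forward and backward, and the interval DP gives dp[1][7] = 4.

4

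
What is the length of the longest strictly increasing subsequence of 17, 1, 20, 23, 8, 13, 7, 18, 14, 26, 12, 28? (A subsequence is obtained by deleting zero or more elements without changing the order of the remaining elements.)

One longest increasing subsequence is 1, 8, 13, 18, 26, 28 (positions 2,5,6,8,10,12), of length 6; no longer one exists.

6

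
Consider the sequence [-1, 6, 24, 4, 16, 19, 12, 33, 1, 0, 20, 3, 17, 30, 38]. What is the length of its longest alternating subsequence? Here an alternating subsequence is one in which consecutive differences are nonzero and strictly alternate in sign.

A longest alternating subsequence is -1, 6, 4, 16, 12, 33, 1, 20, 3, 17 (positions 1,2,4,5,7,8,9,11,12,13); its 9 consecutive differences strictly alternate in sign, and length 10 is optimal.

10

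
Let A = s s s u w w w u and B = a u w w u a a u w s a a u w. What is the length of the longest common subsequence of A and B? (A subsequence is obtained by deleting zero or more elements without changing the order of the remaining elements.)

5

Backtracking the LCS table gives one alignment: u (A4,B2) → w (A5,B3) → w (A6,B4) → w (A7,B9) → u (A8,B13).
So the longest common subsequence has length 5.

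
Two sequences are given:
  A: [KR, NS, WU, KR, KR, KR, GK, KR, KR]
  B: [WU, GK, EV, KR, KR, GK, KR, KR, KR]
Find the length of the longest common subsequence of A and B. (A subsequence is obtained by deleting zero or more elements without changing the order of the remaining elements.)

6

Backtracking the LCS table gives one alignment: WU (A3,B1) → KR (A4,B4) → KR (A5,B5) → KR (A6,B7) → KR (A8,B8) → KR (A9,B9).
So the longest common subsequence has length 6.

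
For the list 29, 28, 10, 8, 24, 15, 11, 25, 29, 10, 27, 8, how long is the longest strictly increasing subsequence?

4

Scanning left to right, the best length ending at each element is: 29→1, 28→1, 10→1, 8→1, 24→2, 15→2, 11→2, 25→3, 29→4, 10→2, 27→4, 8→1.
So the longest increasing subsequence has length 4, e.g. 10, 24, 25, 29.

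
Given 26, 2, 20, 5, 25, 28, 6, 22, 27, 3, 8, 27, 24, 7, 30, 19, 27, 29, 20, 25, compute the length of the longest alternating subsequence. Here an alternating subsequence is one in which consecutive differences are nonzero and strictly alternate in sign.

15

A longest alternating subsequence is 26, 2, 20, 5, 25, 6, 22, 3, 27, 24, 30, 19, 27, 20, 25 (positions 1,2,3,4,5,7,8,10,12,13,15,16,17,19,20); its 14 consecutive differences strictly alternate in sign, and length 15 is optimal.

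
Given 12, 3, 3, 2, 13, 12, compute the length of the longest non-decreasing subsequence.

3

Let dp[i] be the longest non-decreasing subsequence ending at position i. Then dp = [1, 1, 2, 1, 3, 3].
The maximum is 3; one witness is 3, 3, 13 at positions 2,3,5.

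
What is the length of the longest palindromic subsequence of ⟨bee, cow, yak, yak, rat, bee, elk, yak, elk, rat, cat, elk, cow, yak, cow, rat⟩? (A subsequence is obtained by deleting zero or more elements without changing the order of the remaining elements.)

9

Using dp[i][j] = 2 + dp[i+1][j−1] if the ends match, else max(dp[i+1][j], dp[i][j−1]):
dp[1][16] = 9. A witness is cow yak rat elk yak elk rat yak cow at positions 2,3,5,7,8,9,10,14,15.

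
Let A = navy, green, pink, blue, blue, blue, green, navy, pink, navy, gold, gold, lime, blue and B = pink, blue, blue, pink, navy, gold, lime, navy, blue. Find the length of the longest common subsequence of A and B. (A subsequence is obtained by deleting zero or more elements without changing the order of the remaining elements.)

8

Backtracking the LCS table gives one alignment: pink (A3,B1) → blue (A5,B2) → blue (A6,B3) → pink (A9,B4) → navy (A10,B5) → gold (A12,B6) → lime (A13,B7) → blue (A14,B9).
So the longest common subsequence has length 8.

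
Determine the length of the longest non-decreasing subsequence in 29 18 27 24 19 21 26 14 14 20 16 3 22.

4

Scanning left to right, the best length ending at each element is: 29→1, 18→1, 27→2, 24→2, 19→2, 21→3, 26→4, 14→1, 14→2, 20→3, 16→3, 3→1, 22→4.
So the longest non-decreasing subsequence has length 4, e.g. 18, 19, 21, 26.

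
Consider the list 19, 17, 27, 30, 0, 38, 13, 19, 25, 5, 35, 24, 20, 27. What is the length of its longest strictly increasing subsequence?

5

One longest increasing subsequence is 0, 13, 19, 25, 35 (positions 5,7,8,9,11), of length 5; no longer one exists.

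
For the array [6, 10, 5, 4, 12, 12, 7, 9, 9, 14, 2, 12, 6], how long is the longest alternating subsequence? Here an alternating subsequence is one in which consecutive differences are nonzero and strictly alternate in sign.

Track the best alternating length ending on an up-step vs a down-step at each position: up/down = 1/1, 2/1, 1/3, 1/3, 4/1, 4/1, 4/5, 6/5, 6/5, 6/1, 1/7, 8/7, 8/9.
The maximum over both is 9; one such subsequence is 6, 10, 5, 12, 7, 9, 2, 12, 6.

9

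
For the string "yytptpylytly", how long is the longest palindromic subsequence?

7

One longest palindromic subsequence is ytylyty (positions 1,5,7,8,9,10,12); it reads the same forward and backward, and the interval DP gives dp[1][12] = 7.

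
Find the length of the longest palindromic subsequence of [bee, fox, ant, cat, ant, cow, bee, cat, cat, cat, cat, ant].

7

One longest palindromic subsequence is ant cat cat cat cat cat ant (positions 3,4,8,9,10,11,12); it reads the same forward and backward, and the interval DP gives dp[1][12] = 7.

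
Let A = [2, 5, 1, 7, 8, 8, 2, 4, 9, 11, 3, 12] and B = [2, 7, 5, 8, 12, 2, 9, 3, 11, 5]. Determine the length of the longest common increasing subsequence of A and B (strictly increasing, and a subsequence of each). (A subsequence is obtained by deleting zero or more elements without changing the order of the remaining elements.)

For each value that appears in both, track the longest common increasing run ending there.
The best achievable length is 5; one witness is 2, 7, 8, 9, 11 (A-positions 1,4,5,9,10, B-positions 1,2,4,7,9).

5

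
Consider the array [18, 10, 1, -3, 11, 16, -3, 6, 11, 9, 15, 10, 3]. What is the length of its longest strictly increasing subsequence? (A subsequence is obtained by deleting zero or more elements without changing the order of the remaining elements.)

4

Scanning left to right, the best length ending at each element is: 18→1, 10→1, 1→1, -3→1, 11→2, 16→3, -3→1, 6→2, 11→3, 9→3, 15→4, 10→4, 3→2.
So the longest increasing subsequence has length 4, e.g. 1, 6, 11, 15.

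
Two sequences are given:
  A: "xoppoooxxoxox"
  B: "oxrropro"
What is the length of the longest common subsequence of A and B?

A longest common subsequence is xopo (length 4); the LCS DP confirms no longer common subsequence exists.

4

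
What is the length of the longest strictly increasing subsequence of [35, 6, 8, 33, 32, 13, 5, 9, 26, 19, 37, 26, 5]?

5

One longest increasing subsequence is 6, 8, 13, 26, 37 (positions 2,3,6,9,11), of length 5; no longer one exists.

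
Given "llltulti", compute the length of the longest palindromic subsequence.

4

One longest palindromic subsequence is llll (positions 1,2,3,6); it reads the same forward and backward, and the interval DP gives dp[1][8] = 4.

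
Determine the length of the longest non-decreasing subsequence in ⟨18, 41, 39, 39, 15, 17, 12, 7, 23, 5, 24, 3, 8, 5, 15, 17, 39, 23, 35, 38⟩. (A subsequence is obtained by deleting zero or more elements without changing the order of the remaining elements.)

7

One longest non-decreasing subsequence is 7, 8, 15, 17, 23, 35, 38 (positions 8,13,15,16,18,19,20), of length 7; no longer one exists.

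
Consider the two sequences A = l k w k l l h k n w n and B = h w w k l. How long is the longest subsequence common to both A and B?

3

A longest common subsequence is wkl (length 3); the LCS DP confirms no longer common subsequence exists.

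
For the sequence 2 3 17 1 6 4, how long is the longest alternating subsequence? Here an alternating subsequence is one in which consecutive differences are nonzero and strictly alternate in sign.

5

Track the best alternating length ending on an up-step vs a down-step at each position: up/down = 1/1, 2/1, 2/1, 1/3, 4/3, 4/5.
The maximum over both is 5; one such subsequence is 2, 3, 1, 6, 4.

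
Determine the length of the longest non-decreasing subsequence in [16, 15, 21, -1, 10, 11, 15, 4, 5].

One longest non-decreasing subsequence is -1, 10, 11, 15 (positions 4,5,6,7), of length 4; no longer one exists.

4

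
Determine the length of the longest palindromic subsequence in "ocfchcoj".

Using dp[i][j] = 2 + dp[i+1][j−1] if the ends match, else max(dp[i+1][j], dp[i][j−1]):
dp[1][8] = 5. A witness is ochco at positions 1,2,5,6,7.

5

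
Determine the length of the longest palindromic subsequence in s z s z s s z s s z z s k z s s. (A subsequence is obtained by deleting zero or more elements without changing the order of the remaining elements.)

13

One longest palindromic subsequence is szszsszsszszs (positions 1,2,3,4,5,6,7,8,9,11,12,14,16); it reads the same forward and backward, and the interval DP gives dp[1][16] = 13.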